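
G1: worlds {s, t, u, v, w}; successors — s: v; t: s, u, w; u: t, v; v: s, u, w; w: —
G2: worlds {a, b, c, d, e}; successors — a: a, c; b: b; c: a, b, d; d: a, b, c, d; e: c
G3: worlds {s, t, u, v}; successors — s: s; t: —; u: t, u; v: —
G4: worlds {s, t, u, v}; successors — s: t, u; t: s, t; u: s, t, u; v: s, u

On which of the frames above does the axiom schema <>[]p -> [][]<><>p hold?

Frame correspondent (Sahlqvist): forall x forall y forall z ((xRy & x R^2 z) -> exists w (yRw & z R^2 w)) — i.e. a generalized confluence (Geach) condition.
G1: fails — sRv, sR²w but no w* with vRw* and wR²w*.
G2: fails — aRa, aR²b but no w with aRw and bR²w.
G3: fails — uRt, uR²t but no w with tRw and tR²w.
G4: holds.

G4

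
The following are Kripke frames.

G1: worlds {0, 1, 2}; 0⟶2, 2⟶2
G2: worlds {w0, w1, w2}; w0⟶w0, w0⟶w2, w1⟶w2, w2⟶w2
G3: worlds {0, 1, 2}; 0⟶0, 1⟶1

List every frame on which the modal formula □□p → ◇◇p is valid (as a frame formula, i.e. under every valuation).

G2

This is the axiom for a generalized confluence (Geach) condition; its first-order frame correspondent is ∀x ∃w (xR²w ∧ xR²w).
G1: fails — at 1 but no w with 1R²w and 1R²w.
G2: holds.
G3: fails — at 2 but no w with 2R²w and 2R²w.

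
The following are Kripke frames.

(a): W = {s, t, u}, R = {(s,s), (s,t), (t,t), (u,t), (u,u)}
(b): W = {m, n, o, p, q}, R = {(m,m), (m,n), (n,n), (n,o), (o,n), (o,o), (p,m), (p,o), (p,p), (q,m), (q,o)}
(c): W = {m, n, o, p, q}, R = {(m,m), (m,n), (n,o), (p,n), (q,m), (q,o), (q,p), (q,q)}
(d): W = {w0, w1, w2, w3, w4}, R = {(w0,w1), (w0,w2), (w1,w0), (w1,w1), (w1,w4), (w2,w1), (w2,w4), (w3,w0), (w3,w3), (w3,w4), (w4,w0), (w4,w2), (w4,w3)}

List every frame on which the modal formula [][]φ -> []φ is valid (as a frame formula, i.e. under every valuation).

Frame correspondent (Sahlqvist): forall x forall y (Rxy -> exists z (Rxz & Rzy)) — i.e. density.
(a): satisfies the condition.
(b): satisfies the condition.
(c): fails — Rpn but no z with Rpz and Rzn.
(d): fails — Rw0w2 but no z with Rw0z and Rzw2.

(a), (b)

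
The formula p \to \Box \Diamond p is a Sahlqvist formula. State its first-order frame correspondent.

Symmetry

Suppose p→□◇p is valid. Take Rxy and set V(p)={x}. Then p at x, so □◇p at x, so ◇p at y, so some z with Ryz has p; z=x, i.e. Ryx.
Conversely, on a frame with symmetry the schema holds at every world under every valuation.
So the correspondent is symmetry.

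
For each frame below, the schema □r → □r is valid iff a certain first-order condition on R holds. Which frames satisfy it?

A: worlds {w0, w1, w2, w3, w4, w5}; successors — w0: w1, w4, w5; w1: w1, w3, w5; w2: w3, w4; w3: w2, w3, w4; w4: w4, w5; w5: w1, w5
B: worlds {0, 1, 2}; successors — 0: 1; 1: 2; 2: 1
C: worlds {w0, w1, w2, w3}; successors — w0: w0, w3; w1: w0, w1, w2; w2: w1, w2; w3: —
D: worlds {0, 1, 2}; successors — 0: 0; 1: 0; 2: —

A, B, C, D

Frame correspondent (Sahlqvist): ∀x ∀z (xRz → ∃w (xRw ∧ z = w)) — i.e. a generalized confluence (Geach) condition.
A: condition met.
B: condition met.
C: condition met.
D: condition met.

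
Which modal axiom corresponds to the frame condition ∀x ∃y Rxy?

A defining formula is □p → ◇p (the D axiom).
Suppose □p→◇p is valid. At any x set V(p)=W. Then □p at x, so ◇p at x, so x has a successor.

□p → ◇p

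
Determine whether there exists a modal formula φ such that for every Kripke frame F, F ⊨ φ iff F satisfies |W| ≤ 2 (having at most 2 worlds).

Modal frame validity is preserved under disjoint unions.
Any modal formula valid on each of 3 disjoint one-world frames is valid on their disjoint union (validity is preserved under disjoint unions). Each one-world frame has |W|=1≤2, but the union has |W|=3.
Hence having at most 2 worlds is not modally definable.

No — not modally definable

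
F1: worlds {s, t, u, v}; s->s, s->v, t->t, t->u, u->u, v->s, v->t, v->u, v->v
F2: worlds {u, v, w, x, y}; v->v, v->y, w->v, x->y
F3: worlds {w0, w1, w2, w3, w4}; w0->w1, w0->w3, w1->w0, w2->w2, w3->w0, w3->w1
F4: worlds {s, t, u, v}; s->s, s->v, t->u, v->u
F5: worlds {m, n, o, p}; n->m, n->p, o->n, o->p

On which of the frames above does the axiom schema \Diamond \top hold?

F1

The schema corresponds to seriality: \forall x \exists y Rxy.
F1: ✓.
F2: fails — world u has no successor.
F3: fails — world w4 has no successor.
F4: fails — world u has no successor.
F5: fails — world m has no successor.
Valid on: F1.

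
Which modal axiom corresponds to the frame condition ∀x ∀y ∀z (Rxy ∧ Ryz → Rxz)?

□ψ → □□ψ

This is transitivity; the standard corresponding axiom is 4: □ψ → □□ψ.
Suppose □ψ→□□ψ is valid. Take Rxy, Ryz and set V(ψ)={w : Rxw}. Then □ψ at x, so □□ψ at x, so □ψ at y, so ψ at z, i.e. Rxz.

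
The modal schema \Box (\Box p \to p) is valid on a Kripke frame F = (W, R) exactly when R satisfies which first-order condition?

Shift-reflexivity

Suppose □(□p→p) is valid. Take Rxy and set V(p)={w : Ryw}. Then at y, □p holds; since □(□p→p) at x, □p→p at y, so p at y, i.e. Ryy.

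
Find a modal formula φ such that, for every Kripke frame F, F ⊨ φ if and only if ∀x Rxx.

This is reflexivity; the standard corresponding axiom is T: □ψ → ψ.
Suppose □ψ→ψ is valid. At any x set V(ψ)={w : Rxw}. Then □ψ holds at x, so ψ holds at x, i.e. Rxx.

□ψ → ψ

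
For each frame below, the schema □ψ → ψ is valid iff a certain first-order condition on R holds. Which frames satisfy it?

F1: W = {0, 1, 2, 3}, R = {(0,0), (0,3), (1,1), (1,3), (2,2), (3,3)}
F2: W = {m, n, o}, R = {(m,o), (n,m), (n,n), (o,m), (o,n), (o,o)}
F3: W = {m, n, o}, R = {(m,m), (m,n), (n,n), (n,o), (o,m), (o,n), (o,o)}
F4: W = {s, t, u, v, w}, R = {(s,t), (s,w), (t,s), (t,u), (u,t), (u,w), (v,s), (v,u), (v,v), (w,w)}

The schema corresponds to reflexivity: ∀x Rxx.
F1: holds.
F2: fails — world m does not see itself.
F3: holds.
F4: fails — world s does not see itself.
Valid on: F1, F3.

F1, F3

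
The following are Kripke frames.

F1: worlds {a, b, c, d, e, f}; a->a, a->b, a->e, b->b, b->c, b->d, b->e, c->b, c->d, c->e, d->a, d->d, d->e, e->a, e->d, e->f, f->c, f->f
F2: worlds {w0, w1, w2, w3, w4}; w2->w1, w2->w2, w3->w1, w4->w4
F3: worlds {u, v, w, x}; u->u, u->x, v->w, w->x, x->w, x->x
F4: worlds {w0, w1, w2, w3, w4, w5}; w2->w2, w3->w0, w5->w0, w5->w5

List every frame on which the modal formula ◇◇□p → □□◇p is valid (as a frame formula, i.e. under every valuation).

The schema corresponds to a generalized confluence (Geach) condition: ∀x ∀y ∀z ((xR²y ∧ xR²z) → ∃w (yRw ∧ zRw)).
F1: fails — aR²a, aR²f but no w with aRw and fRw.
F2: fails — w2R²w1, w2R²w1 but no w with w1Rw and w1Rw.
F3: ✓.
F4: fails — w5R²w0, w5R²w0 but no w with w0Rw and w0Rw.

F3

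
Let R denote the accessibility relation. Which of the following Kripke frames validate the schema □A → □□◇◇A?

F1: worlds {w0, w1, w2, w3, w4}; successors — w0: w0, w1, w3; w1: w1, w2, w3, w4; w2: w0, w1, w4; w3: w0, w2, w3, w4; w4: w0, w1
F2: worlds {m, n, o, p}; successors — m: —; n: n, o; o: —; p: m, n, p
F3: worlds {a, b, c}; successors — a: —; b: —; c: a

The schema corresponds to a generalized confluence (Geach) condition: ∀x ∀z (xR²z → ∃w (xRw ∧ zR²w)).
F1: condition met.
F2: fails — nR²o but no w with nRw and oR²w.
F3: condition met.
Valid on: F1, F3.

F1, F3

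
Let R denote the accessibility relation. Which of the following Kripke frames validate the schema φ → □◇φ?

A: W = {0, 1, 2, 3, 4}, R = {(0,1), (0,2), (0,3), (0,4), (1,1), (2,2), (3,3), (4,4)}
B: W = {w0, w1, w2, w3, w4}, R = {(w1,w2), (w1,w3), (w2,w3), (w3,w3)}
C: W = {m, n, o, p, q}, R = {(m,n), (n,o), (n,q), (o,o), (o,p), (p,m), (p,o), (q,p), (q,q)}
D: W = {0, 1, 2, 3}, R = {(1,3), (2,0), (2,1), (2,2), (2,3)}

Frame correspondent (Sahlqvist): ∀x ∀y (Rxy → Ryx) — i.e. symmetry.
A: fails — R02 but not R20.
B: fails — Rw1w2 but not Rw2w1.
C: fails — Rpm but not Rmp.
D: fails — R23 but not R32.
Valid on no frame.

none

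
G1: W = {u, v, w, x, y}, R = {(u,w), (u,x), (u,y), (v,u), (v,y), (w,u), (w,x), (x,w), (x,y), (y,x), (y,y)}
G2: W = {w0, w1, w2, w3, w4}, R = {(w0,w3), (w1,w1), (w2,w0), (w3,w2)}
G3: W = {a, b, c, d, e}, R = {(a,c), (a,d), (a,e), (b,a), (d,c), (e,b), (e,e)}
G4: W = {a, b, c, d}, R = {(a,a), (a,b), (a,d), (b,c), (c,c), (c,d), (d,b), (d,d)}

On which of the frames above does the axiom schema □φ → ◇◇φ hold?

G1, G4

This is the axiom for a generalized confluence (Geach) condition; its first-order frame correspondent is ∀x ∃w (xRw ∧ xR²w).
G1: holds.
G2: fails — at w0 but no w with w0Rw and w0R²w.
G3: fails — at b but no w with bRw and bR²w.
G4: holds.
Valid on: G1, G4.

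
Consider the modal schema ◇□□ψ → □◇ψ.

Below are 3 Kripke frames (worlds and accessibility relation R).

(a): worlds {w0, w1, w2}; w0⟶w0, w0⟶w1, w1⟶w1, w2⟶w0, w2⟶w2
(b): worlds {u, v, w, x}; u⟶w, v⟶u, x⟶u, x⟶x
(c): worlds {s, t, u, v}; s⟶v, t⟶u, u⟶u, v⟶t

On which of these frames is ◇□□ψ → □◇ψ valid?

(a)

Frame correspondent (Sahlqvist): ∀x ∀y ∀z ((xRy ∧ xRz) → ∃w (yR²w ∧ zRw)) — i.e. a generalized confluence (Geach) condition.
(a): ✓.
(b): fails — uRw, uRw but no t with wR²t and wRt.
(c): fails — sRv, sRv but no w with vR²w and vRw.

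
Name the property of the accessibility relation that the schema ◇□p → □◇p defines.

Convergence

Suppose ◇□p→□◇p is valid. Take Rxy, Rxz and set V(p)={w : Ryw}. Then □p at y so ◇□p at x, so □◇p at x, so ◇p at z, giving w with Rzw and Ryw.
The converse is a direct semantic check.
So the correspondent is convergence.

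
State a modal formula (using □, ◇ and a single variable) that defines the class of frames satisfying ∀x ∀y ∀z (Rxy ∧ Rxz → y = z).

The condition is partial functionality. The CD schema ◇ψ → □ψ defines it.
Suppose ◇ψ→□ψ is valid. Take Rxy, Rxz and set V(ψ)={y}. Then ◇ψ at x, so □ψ at x, so ψ at z, i.e. z=y.

◇ψ → □ψ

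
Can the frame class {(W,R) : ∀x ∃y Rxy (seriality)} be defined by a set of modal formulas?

Yes, by □r → ◇r

This is a Sahlqvist condition; the D axiom □r → ◇r defines it.
Suppose □r→◇r is valid. At any x set V(r)=W. Then □r at x, so ◇r at x, so x has a successor.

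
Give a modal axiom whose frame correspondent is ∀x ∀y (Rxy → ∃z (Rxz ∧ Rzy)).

□□p → □p

A defining formula is □□p → □p (the C4 axiom).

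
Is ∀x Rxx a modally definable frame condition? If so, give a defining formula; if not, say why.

Yes: it is reflexivity, defined by the T schema □q → q.
Suppose □q→q is valid. At any x set V(q)={w : Rxw}. Then □q holds at x, so q holds at x, i.e. Rxx.

Definable; □q → q defines it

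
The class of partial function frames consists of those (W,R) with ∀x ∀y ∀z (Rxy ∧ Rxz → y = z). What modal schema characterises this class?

The condition is partial functionality. The CD schema ◇ψ → □ψ defines it.
Suppose ◇ψ→□ψ is valid. Take Rxy, Rxz and set V(ψ)={y}. Then ◇ψ at x, so □ψ at x, so ψ at z, i.e. z=y.

◇ψ → □ψ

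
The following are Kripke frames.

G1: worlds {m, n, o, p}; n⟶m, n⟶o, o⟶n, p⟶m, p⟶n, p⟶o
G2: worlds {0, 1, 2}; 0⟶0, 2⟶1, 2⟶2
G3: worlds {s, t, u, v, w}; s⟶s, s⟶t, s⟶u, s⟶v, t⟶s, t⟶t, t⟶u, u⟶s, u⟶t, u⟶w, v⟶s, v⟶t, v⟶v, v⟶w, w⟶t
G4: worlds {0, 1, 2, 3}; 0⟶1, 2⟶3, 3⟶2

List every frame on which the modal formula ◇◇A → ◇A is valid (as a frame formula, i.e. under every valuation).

The schema corresponds to transitivity: ∀x ∀y ∀z (Rxy ∧ Ryz → Rxz).
G1: fails — Ron and Rno but not Roo.
G2: holds.
G3: fails — Rwt and Rts but not Rws.
G4: fails — R23 and R32 but not R22.
Valid on: G2.

G2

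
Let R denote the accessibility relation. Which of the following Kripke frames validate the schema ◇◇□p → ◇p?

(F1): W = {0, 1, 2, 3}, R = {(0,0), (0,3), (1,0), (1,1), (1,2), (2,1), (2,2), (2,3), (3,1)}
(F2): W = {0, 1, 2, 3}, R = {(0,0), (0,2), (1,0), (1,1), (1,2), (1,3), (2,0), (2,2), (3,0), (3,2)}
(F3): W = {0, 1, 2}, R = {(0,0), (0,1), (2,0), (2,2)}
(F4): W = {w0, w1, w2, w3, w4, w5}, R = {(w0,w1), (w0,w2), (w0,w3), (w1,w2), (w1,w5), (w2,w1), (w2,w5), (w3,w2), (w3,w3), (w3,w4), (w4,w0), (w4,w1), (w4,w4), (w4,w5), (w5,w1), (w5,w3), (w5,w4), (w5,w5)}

(F2)

This is the axiom for a generalized confluence (Geach) condition; its first-order frame correspondent is ∀x ∀y (xR²y → ∃w (yRw ∧ xRw)).
(F1): fails — 0R²3 but no w with 3Rw and 0Rw.
(F2): ✓.
(F3): fails — 0R²1 but no w with 1Rw and 0Rw.
(F4): fails — w2R²w3 but no w with w3Rw and w2Rw.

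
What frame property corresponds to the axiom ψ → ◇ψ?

reflexivity: ∀x Rxx

Equivalently (dual form): □ψ → ψ.
Suppose □ψ→ψ is valid. At any x set V(ψ)={w : Rxw}. Then □ψ holds at x, so ψ holds at x, i.e. Rxx.
Conversely, on a frame with reflexivity the schema holds at every world under every valuation.
Frame condition: ∀x Rxx.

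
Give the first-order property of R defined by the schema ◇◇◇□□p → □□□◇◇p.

This is a Sahlqvist (Geach-type) schema ◇^3□^2p → □^3◇^2p.
First-order correspondent: ∀x ∀y ∀z ((xR³y ∧ xR³z) → ∃w (yR²w ∧ zR²w)).

∀x ∀y ∀z ((xR³y ∧ xR³z) → ∃w (yR²w ∧ zR²w))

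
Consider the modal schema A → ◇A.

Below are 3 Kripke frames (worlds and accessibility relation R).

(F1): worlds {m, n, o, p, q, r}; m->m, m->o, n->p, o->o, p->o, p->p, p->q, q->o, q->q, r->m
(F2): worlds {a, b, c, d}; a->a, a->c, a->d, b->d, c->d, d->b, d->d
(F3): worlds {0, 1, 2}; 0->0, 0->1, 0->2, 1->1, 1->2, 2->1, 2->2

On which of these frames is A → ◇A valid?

(F3)

Frame correspondent (Sahlqvist): ∀x Rxx — i.e. reflexivity.
(F1): fails — world n does not see itself.
(F2): fails — world b does not see itself.
(F3): satisfies the condition.
Valid on: (F3).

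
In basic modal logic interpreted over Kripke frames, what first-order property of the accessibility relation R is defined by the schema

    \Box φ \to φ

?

This schema is the T axiom.
Its frame correspondent is reflexivity — \forall x Rxx.

reflexivity: \forall x Rxx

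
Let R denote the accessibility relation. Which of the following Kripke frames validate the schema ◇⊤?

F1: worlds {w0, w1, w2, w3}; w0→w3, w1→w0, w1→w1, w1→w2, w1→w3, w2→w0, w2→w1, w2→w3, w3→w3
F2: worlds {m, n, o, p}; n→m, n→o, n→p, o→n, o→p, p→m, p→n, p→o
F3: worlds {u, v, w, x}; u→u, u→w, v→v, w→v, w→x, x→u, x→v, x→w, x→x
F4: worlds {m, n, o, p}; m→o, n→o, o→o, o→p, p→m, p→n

This is the axiom for seriality; its first-order frame correspondent is ∀x ∃y Rxy.
F1: ✓.
F2: fails — world m has no successor.
F3: ✓.
F4: ✓.
Valid on: F1, F3, F4.

F1, F3, F4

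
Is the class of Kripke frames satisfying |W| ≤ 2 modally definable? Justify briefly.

Modal frame validity is preserved under disjoint unions.
Any modal formula valid on each of 3 disjoint one-world frames is valid on their disjoint union (validity is preserved under disjoint unions). Each one-world frame has |W|=1≤2, but the union has |W|=3.
Hence having at most 2 worlds is not modally definable.

No — not modally definable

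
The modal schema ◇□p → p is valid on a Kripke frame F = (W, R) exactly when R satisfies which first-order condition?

symmetry

Replacing p by ¬p and contraposing gives the equivalent schema p → □◇p.
Suppose p→□◇p is valid. Take Rxy and set V(p)={x}. Then p at x, so □◇p at x, so ◇p at y, so some z with Ryz has p; z=x, i.e. Ryx.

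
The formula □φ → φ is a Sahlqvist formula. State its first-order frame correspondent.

reflexivity

Suppose □φ→φ is valid. At any x set V(φ)={w : Rxw}. Then □φ holds at x, so φ holds at x, i.e. Rxx.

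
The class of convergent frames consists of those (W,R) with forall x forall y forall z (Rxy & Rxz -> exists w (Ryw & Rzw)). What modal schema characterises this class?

A defining formula is ◇□p → □◇p (the .2 axiom).
Suppose ◇□p→□◇p is valid. Take Rxy, Rxz and set V(p)={w : Ryw}. Then □p at y so ◇□p at x, so □◇p at x, so ◇p at z, giving w with Rzw and Ryw.

◇□p → □◇p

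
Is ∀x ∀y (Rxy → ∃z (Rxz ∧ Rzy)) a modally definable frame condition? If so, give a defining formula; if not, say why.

Definable; □□p → □p defines it

The condition is density. A defining modal formula is □□p → □p.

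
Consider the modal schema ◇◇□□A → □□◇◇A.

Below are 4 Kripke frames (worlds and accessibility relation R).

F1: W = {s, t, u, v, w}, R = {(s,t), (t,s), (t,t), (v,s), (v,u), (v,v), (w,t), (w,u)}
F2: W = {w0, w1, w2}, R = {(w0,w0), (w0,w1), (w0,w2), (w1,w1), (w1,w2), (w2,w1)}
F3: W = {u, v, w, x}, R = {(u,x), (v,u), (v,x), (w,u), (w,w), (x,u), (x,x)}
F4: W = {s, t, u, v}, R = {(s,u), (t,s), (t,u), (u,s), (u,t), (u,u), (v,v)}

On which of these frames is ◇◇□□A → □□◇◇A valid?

F2, F3, F4

This is the axiom for a generalized confluence (Geach) condition; its first-order frame correspondent is ∀x ∀y ∀z ((xR²y ∧ xR²z) → ∃w (yR²w ∧ zR²w)).
F1: fails — vR²s, vR²u but no w* with sR²w* and uR²w*.
F2: holds.
F3: holds.
F4: holds.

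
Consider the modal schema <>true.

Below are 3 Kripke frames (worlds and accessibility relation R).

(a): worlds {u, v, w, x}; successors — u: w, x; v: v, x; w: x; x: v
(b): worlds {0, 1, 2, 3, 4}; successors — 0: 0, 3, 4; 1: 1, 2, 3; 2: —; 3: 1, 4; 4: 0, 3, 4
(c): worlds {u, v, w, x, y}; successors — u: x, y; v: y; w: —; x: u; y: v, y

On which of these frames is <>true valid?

(a)

This is the axiom for seriality; its first-order frame correspondent is forall x exists y Rxy.
(a): holds.
(b): fails — world 2 has no successor.
(c): fails — world w has no successor.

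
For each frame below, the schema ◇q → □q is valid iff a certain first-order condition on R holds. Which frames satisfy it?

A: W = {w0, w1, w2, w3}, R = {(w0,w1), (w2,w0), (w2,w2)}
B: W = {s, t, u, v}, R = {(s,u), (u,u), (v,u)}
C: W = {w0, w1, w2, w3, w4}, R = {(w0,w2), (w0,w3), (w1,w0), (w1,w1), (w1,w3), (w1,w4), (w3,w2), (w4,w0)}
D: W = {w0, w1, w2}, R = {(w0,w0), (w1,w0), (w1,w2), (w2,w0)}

This is the axiom for partial functionality; its first-order frame correspondent is ∀x ∀y ∀z (Rxy ∧ Rxz → y = z).
A: fails — w2 sees both w0 and w2.
B: holds.
C: fails — w0 sees both w2 and w3.
D: fails — w1 sees both w0 and w2.
Valid on: B.

B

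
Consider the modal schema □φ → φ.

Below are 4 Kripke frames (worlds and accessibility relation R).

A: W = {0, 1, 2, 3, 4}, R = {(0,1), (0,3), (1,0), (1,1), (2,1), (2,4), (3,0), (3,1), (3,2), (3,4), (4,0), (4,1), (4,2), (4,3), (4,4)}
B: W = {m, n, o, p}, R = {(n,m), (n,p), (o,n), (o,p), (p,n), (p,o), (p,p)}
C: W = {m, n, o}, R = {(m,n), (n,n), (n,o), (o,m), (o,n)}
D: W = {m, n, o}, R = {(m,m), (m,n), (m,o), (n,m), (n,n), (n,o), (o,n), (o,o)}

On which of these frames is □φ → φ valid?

The schema corresponds to reflexivity: ∀x Rxx.
A: fails — world 0 does not see itself.
B: fails — world m does not see itself.
C: fails — world m does not see itself.
D: ✓.
Valid on: D.

D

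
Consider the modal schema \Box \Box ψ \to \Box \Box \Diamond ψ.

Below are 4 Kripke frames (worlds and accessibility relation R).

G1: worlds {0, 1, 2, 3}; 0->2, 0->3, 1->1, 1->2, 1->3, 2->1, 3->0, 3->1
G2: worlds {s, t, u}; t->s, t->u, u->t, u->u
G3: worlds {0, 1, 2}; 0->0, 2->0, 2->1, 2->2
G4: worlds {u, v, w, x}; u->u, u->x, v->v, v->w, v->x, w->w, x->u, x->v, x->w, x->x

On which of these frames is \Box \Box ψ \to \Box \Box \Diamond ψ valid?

This is the axiom for a generalized confluence (Geach) condition; its first-order frame correspondent is \forall x \forall z (x R^2 z \to \exists w (x R^2 w \wedge zRw)).
G1: fails — 0R²0 but no w with 0R²w and 0Rw.
G2: fails — uR²s but no w with uR²w and sRw.
G3: fails — 2R²1 but no w with 2R²w and 1Rw.
G4: ✓.
Valid on: G4.

G4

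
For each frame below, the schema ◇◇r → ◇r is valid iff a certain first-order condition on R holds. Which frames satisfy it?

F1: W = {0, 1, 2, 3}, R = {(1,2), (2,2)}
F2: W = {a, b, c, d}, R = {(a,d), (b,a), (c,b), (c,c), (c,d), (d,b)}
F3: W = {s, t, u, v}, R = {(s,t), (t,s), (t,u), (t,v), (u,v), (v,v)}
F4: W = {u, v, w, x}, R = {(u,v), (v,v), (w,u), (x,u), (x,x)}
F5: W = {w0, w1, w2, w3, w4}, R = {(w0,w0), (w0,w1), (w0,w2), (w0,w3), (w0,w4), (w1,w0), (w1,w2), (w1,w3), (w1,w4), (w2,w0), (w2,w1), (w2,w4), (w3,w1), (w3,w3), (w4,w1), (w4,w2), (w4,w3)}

Frame correspondent (Sahlqvist): ∀x ∀y ∀z (Rxy ∧ Ryz → Rxz) — i.e. transitivity.
F1: condition met.
F2: fails — Rba and Rad but not Rbd.
F3: fails — Rts and Rst but not Rtt.
F4: fails — Rwu and Ruv but not Rwv.
F5: fails — Rw1w2 and Rw2w1 but not Rw1w1.
Valid on: F1.

F1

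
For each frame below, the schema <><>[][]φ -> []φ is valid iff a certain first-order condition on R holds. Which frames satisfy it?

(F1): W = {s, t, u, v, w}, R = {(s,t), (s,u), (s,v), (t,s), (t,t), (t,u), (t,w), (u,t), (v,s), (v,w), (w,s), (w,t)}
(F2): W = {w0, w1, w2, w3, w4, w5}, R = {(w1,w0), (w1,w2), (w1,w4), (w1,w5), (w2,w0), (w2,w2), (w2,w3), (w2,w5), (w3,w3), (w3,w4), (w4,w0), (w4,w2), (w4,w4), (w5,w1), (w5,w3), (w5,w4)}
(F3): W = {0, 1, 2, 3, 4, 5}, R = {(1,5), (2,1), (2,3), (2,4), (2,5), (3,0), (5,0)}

none

Frame correspondent (Sahlqvist): forall x forall y forall z ((x R^2 y & xRz) -> exists w (y R^2 w & z = w)) — i.e. a generalized confluence (Geach) condition.
(F1): fails — sR²s, sRv but no w* with sR²w* and v=w*.
(F2): fails — w1R²w0, w1Rw0 but no w with w0R²w and w0=w.
(F3): fails — 1R²0, 1R5 but no w with 0R²w and 5=w.
Valid on no frame.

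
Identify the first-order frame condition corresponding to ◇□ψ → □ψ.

the Euclidean property: ∀x ∀y ∀z (Rxy ∧ Rxz → Ryz)

Replacing ψ by ¬ψ and contraposing gives the equivalent schema ◇ψ → □◇ψ.
Suppose ◇ψ→□◇ψ is valid. Take Rxy, Rxz and set V(ψ)={y}. Then ◇ψ at x, so □◇ψ at x, so ◇ψ at z, so some w with Rzw has ψ; w=y, i.e. Rzy. By symmetry of the argument, Ryz.
The converse is a direct semantic check.
So the correspondent is the Euclidean property.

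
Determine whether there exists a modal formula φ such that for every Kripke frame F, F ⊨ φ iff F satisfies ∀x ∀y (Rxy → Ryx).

Definable; r → □◇r defines it

Yes: it is symmetry, defined by the B schema r → □◇r.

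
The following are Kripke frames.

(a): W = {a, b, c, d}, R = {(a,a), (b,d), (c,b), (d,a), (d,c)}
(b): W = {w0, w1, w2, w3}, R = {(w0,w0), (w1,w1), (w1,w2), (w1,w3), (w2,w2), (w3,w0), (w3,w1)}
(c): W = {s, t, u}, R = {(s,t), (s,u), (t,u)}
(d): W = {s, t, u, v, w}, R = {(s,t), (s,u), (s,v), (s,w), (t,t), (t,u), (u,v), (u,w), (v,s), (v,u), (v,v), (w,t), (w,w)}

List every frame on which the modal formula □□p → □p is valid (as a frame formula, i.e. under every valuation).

This is the axiom for density; its first-order frame correspondent is ∀x ∀y (Rxy → ∃z (Rxz ∧ Rzy)).
(a): fails — Rdc but no z with Rdz and Rzc.
(b): condition met.
(c): fails — Rtu but no z with Rtz and Rzu.
(d): condition met.

(b), (d)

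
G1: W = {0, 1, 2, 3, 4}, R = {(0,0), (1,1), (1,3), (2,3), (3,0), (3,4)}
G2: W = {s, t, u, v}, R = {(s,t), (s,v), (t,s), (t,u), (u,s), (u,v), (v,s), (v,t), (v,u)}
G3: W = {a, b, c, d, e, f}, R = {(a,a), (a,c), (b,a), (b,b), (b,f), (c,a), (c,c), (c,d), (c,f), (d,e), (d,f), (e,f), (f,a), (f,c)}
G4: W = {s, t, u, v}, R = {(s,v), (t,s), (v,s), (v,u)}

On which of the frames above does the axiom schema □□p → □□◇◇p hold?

Frame correspondent (Sahlqvist): ∀x ∀z (xR²z → ∃w (xR²w ∧ zR²w)) — i.e. a generalized confluence (Geach) condition.
G1: fails — 1R²4 but no w with 1R²w and 4R²w.
G2: ✓.
G3: ✓.
G4: fails — sR²u but no w with sR²w and uR²w.
Valid on: G2, G3.

G2, G3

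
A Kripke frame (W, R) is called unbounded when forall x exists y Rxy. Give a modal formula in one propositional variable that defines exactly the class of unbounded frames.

□q → ◇q

The condition is seriality. The D schema □q → ◇q defines it.
Suppose □q→◇q is valid. At any x set V(q)=W. Then □q at x, so ◇q at x, so x has a successor.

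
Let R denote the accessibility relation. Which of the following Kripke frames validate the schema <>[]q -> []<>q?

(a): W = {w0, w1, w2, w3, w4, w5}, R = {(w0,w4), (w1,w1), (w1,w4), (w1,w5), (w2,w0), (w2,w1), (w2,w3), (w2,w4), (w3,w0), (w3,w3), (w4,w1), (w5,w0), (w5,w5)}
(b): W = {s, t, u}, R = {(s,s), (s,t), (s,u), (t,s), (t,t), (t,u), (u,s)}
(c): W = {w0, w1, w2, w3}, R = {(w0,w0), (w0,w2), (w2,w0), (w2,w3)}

(b)

This is the axiom for convergence; its first-order frame correspondent is forall x forall y forall z (Rxy & Rxz -> exists w (Ryw & Rzw)).
(a): fails — Rw1w5 and Rw1w4 but w5 and w4 have no common successor.
(b): satisfies the condition.
(c): fails — Rw2w0 and Rw2w3 but w0 and w3 have no common successor.
Valid on: (b).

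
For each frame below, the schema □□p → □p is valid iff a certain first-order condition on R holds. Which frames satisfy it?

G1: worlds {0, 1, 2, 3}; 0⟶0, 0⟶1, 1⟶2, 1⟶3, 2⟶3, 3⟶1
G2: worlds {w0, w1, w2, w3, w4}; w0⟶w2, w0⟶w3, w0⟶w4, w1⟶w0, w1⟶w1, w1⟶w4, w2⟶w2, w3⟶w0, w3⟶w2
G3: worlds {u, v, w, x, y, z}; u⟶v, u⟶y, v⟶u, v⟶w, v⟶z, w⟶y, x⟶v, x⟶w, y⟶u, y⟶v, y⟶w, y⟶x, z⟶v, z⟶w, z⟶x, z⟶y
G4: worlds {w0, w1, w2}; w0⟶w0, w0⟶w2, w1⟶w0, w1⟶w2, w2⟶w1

none

The schema corresponds to density: ∀x ∀y (Rxy → ∃z (Rxz ∧ Rzy)).
G1: fails — R31 but no z with R3z and Rz1.
G2: fails — Rw0w4 but no z with Rw0z and Rzw4.
G3: fails — Ryx but no t with Ryt and Rtx.
G4: fails — Rw2w1 but no z with Rw2z and Rzw1.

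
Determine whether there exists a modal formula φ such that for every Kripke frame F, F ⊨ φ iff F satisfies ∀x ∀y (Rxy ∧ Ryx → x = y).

If a class were modally definable it would be closed under surjective bounded morphisms (Goldblatt–Thomason).
The 8-cycle (worlds 0,1,2,3,4,5,6,7 with 0→1→2→3→4→5→6→7→0) is antisymmetric. Sending even-indexed worlds to s and odd-indexed worlds to t is a surjective bounded morphism onto the two-world frame with s↔t, which is not antisymmetric.
Hence antisymmetry is not modally definable.

Not definable by any modal formula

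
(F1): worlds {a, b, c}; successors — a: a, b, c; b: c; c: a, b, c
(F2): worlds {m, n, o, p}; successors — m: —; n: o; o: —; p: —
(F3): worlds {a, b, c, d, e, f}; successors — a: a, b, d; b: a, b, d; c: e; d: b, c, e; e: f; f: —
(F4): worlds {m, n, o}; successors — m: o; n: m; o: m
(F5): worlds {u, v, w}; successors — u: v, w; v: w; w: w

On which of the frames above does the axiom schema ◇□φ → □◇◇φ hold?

(F1), (F5)

This is the axiom for a generalized confluence (Geach) condition; its first-order frame correspondent is ∀x ∀y ∀z ((xRy ∧ xRz) → ∃w (yRw ∧ zR²w)).
(F1): holds.
(F2): fails — nRo, nRo but no w with oRw and oR²w.
(F3): fails — cRe, cRe but no w with eRw and eR²w.
(F4): fails — mRo, mRo but no w with oRw and oR²w.
(F5): holds.
Valid on: (F1), (F5).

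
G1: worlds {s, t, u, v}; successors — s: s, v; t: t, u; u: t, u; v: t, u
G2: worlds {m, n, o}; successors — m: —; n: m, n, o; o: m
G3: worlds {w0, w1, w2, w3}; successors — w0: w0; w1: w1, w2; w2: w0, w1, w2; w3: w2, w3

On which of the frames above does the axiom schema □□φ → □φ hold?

Frame correspondent (Sahlqvist): ∀x ∀y (Rxy → ∃z (Rxz ∧ Rzy)) — i.e. density.
G1: holds.
G2: fails — Rom but no z with Roz and Rzm.
G3: holds.
Valid on: G1, G3.

G1, G3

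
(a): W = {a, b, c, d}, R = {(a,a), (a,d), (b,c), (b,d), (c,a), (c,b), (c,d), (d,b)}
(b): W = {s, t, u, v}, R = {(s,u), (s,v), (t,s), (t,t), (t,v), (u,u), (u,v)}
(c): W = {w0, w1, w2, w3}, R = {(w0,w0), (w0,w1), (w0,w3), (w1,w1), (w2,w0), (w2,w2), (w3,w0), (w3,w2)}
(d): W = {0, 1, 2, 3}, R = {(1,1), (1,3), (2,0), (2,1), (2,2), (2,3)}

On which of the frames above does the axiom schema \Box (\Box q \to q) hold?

none

Frame correspondent (Sahlqvist): \forall x \forall y (Rxy \to Ryy) — i.e. shift-reflexivity.
(a): fails — Rbc but not Rcc.
(b): fails — Ruv but not Rvv.
(c): fails — Rw0w3 but not Rw3w3.
(d): fails — R23 but not R33.
Valid on no frame.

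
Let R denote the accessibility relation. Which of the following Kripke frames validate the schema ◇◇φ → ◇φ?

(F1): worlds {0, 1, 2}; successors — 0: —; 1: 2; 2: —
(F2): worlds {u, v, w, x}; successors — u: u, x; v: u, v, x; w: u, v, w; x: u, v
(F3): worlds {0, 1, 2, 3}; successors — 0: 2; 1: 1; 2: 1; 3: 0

(F1)

Frame correspondent (Sahlqvist): ∀x ∀y (xR²y → ∃w (y = w ∧ xRw)) — i.e. a generalized confluence (Geach) condition.
(F1): ✓.
(F2): fails — uR²v but no t with v=t and uRt.
(F3): fails — 0R²1 but no w with 1=w and 0Rw.
Valid on: (F1).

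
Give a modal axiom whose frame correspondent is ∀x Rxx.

This is reflexivity; the standard corresponding axiom is T: □r → r.

□r → r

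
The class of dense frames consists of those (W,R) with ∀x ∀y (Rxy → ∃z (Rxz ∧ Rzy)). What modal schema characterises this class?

□□p → □p

This is density; the standard corresponding axiom is C4: □□p → □p.
Suppose □□p→□p is valid. Take Rxy and set V(p)={w : xR²w}. Then □□p at x, so □p at x, so p at y, i.e. ∃z(Rxz∧Rzy).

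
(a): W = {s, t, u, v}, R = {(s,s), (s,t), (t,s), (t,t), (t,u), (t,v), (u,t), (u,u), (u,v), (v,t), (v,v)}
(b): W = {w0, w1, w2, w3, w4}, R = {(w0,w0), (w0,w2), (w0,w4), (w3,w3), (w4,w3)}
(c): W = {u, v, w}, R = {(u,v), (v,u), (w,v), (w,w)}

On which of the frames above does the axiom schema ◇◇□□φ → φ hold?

(a)

The schema corresponds to a generalized confluence (Geach) condition: ∀x ∀y (xR²y → ∃w (yR²w ∧ x = w)).
(a): satisfies the condition.
(b): fails — w0R²w2 but no w with w2R²w and w0=w.
(c): fails — wR²u but no t with uR²t and w=t.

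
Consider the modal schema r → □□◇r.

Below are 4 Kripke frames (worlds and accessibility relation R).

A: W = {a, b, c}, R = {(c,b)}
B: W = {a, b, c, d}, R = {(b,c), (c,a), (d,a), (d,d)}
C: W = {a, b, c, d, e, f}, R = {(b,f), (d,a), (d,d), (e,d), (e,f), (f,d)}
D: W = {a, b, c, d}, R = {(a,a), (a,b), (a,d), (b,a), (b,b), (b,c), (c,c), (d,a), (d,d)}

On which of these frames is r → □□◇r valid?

This is the axiom for a generalized confluence (Geach) condition; its first-order frame correspondent is ∀x ∀z (xR²z → ∃w (x = w ∧ zRw)).
A: condition met.
B: fails — bR²a but no w with b=w and aRw.
C: fails — bR²d but no w with b=w and dRw.
D: fails — aR²c but no w with a=w and cRw.

A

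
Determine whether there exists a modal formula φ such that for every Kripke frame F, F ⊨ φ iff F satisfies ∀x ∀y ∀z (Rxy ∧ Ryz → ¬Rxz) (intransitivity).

No

If a class were modally definable it would be closed under surjective bounded morphisms (Goldblatt–Thomason).
The 5-cycle (worlds 0,1,2,3,4 with 0→1→2→3→4→0) is intransitive. Mapping every world to a single reflexive point • is a surjective bounded morphism; the reflexive point is not intransitive (R••∧R•• but R••).
So the class is not modally definable.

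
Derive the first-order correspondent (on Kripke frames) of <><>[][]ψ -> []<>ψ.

forall x forall y forall z ((x R^2 y & xRz) -> exists w (y R^2 w & zRw))

This is a Sahlqvist (Geach-type) schema ◇^2□^2ψ → □^1◇^1ψ.
Minimal-valuation argument: fix x; take any y with xR^2y and any z with xR^1z. Set V(ψ) to the set of worlds R-reachable from y in exactly 2 steps. Then □^2ψ holds at y, so the antecedent holds at x; validity forces ◇^1ψ at z, giving a w with zR^1w and yR^2w.
First-order correspondent: forall x forall y forall z ((x R^2 y & xRz) -> exists w (y R^2 w & zRw)).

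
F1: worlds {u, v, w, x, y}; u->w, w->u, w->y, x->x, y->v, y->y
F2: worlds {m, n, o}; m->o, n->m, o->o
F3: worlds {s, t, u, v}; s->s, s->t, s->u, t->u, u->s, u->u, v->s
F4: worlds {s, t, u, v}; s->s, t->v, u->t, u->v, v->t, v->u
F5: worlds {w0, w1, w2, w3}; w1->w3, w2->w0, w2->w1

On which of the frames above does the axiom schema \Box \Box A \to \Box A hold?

F3

This is the axiom for density; its first-order frame correspondent is \forall x \forall y (Rxy \to \exists z (Rxz \wedge Rzy)).
F1: fails — Rwu but no z with Rwz and Rzu.
F2: fails — Rnm but no z with Rnz and Rzm.
F3: holds.
F4: fails — Rtv but no z with Rtz and Rzv.
F5: fails — Rw2w0 but no z with Rw2z and Rzw0.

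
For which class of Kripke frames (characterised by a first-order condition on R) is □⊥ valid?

emptiness of R: ∀x ∀y ¬Rxy

This schema is the Ver axiom.
It corresponds to emptiness of R: ∀x ∀y ¬Rxy.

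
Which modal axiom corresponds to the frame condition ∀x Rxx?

□q → q

The condition is reflexivity. The T schema □q → q defines it.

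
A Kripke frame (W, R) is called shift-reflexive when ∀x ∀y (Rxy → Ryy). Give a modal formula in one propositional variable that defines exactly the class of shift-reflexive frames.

□(□q → q)

The condition is shift-reflexivity. The T□ schema □(□q → q) defines it.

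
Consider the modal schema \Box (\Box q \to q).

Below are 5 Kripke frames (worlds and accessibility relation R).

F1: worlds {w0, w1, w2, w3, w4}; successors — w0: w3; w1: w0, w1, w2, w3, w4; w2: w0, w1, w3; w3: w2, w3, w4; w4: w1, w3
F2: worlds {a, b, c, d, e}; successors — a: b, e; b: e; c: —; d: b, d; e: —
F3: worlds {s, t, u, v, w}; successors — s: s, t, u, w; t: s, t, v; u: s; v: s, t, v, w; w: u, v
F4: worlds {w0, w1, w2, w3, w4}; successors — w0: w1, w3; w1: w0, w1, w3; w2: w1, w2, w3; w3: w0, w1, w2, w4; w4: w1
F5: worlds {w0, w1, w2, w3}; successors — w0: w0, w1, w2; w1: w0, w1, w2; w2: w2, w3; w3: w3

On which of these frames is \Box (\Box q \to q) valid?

The schema corresponds to shift-reflexivity: \forall x \forall y (Rxy \to Ryy).
F1: fails — Rw1w2 but not Rw2w2.
F2: fails — Rab but not Rbb.
F3: fails — Rwu but not Ruu.
F4: fails — Rw1w0 but not Rw0w0.
F5: holds.

F5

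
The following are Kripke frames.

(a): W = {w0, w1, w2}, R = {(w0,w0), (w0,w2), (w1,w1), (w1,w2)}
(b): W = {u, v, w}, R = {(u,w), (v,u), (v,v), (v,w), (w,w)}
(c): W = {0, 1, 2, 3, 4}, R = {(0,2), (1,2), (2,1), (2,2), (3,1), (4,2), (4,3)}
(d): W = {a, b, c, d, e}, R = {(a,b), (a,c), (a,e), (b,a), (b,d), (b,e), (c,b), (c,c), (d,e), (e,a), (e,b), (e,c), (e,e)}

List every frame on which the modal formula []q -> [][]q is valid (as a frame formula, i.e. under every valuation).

The schema corresponds to transitivity: forall x forall y forall z (Rxy & Ryz -> Rxz).
(a): ✓.
(b): ✓.
(c): fails — R31 and R12 but not R32.
(d): fails — Rde and Reb but not Rdb.
Valid on: (a), (b).

(a), (b)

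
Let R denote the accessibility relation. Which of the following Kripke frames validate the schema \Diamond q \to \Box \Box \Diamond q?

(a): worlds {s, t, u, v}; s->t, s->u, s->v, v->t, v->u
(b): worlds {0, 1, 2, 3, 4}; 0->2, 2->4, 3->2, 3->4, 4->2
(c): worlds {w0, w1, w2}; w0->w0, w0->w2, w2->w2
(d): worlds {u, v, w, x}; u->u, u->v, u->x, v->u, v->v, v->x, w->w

Frame correspondent (Sahlqvist): \forall x \forall y \forall z ((xRy \wedge x R^2 z) \to \exists w (y = w \wedge zRw)) — i.e. a generalized confluence (Geach) condition.
(a): fails — sRt, sR²t but no w with t=w and tRw.
(b): fails — 3R2, 3R²2 but no w with 2=w and 2Rw.
(c): fails — w0Rw0, w0R²w2 but no w with w0=w and w2Rw.
(d): fails — uRu, uR²x but no t with u=t and xRt.

none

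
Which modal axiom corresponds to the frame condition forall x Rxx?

This is reflexivity; the standard corresponding axiom is T: □q → q.
Suppose □q→q is valid. At any x set V(q)={w : Rxw}. Then □q holds at x, so q holds at x, i.e. Rxx.

□q → q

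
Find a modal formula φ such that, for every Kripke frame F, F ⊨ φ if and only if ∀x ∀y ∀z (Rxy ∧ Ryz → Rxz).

This is transitivity; the standard corresponding axiom is 4: □r → □□r.

□r → □□r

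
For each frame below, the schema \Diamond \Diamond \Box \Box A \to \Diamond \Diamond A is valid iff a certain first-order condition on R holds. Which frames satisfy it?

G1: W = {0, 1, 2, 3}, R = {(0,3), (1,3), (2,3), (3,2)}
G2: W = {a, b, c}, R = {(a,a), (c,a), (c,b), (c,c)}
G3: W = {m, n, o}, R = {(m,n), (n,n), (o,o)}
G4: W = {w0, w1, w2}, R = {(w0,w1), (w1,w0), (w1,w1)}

G1, G3, G4

This is the axiom for a generalized confluence (Geach) condition; its first-order frame correspondent is \forall x \forall y (x R^2 y \to \exists w (y R^2 w \wedge x R^2 w)).
G1: ✓.
G2: fails — cR²b but no w with bR²w and cR²w.
G3: ✓.
G4: ✓.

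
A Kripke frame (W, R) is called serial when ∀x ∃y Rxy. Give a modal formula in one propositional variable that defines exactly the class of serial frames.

□r → ◇r

This is seriality; the standard corresponding axiom is D: □r → ◇r.
Suppose □r→◇r is valid. At any x set V(r)=W. Then □r at x, so ◇r at x, so x has a successor.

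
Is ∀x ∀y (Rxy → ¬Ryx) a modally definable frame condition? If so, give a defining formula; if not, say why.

If a class were modally definable it would be closed under surjective bounded morphisms (Goldblatt–Thomason).
The 4-cycle (worlds a,b,c,d with a→b→c→d→a) is asymmetric. Mapping every world to a single reflexive point • is a surjective bounded morphism, and the reflexive point is not asymmetric (R•• but asymmetry requires ¬R••).
So no modal formula (or set of formulas) defines exactly the asymmetric frames.

Not definable by any modal formula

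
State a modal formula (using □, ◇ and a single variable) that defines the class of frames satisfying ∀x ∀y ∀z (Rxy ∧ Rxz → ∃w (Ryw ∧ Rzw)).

◇□r → □◇r

A defining formula is ◇□r → □◇r (the .2 axiom).
Suppose ◇□r→□◇r is valid. Take Rxy, Rxz and set V(r)={w : Ryw}. Then □r at y so ◇□r at x, so □◇r at x, so ◇r at z, giving w with Rzw and Ryw.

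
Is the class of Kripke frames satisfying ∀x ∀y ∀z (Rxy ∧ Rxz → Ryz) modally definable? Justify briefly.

The condition is the Euclidean property. A defining modal formula is ◇r → □◇r.

Yes, by ◇r → □◇r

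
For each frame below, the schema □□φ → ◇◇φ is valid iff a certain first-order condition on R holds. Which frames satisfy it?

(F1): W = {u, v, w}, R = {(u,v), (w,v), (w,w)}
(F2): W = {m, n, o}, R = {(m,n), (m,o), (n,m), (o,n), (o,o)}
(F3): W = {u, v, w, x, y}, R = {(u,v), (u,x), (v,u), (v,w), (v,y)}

(F2)

Frame correspondent (Sahlqvist): ∀x ∃w (xR²w ∧ xR²w) — i.e. a generalized confluence (Geach) condition.
(F1): fails — at u but no t with uR²t and uR²t.
(F2): holds.
(F3): fails — at w but no t with wR²t and wR²t.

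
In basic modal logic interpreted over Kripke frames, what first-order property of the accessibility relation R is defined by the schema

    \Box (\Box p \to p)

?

This is the T□ axiom.
It corresponds to shift-reflexivity: \forall x \forall y (Rxy \to Ryy).

shift-reflexivity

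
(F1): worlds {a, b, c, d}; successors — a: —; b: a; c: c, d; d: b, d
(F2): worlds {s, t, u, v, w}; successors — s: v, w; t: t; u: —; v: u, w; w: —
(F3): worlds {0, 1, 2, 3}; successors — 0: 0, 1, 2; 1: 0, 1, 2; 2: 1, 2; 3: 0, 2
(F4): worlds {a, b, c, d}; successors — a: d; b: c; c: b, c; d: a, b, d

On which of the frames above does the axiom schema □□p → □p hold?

This is the axiom for density; its first-order frame correspondent is ∀x ∀y (Rxy → ∃z (Rxz ∧ Rzy)).
(F1): fails — Rba but no z with Rbz and Rza.
(F2): fails — Rvw but no z with Rvz and Rzw.
(F3): ✓.
(F4): ✓.
Valid on: (F3), (F4).

(F3), (F4)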